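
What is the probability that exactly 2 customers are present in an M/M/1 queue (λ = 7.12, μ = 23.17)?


ρ = 7.12/23.17 = 0.3073
P_n = (1−ρ)·ρ^n = (1 − 0.3073)·0.3073^2 = 0.6927·0.094430 = 0.065412

Final: 0.065412


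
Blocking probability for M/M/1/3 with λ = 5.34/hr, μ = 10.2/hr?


ρ = λ/μ = 5.34/10.2 = 0.5235
P_K = (1−ρ)ρ^K/(1−ρ^(K+1)) = (0.4765·0.143491)/(1 − 0.075122)
= 0.068369/0.924878 = 0.073922

Final: 0.073922


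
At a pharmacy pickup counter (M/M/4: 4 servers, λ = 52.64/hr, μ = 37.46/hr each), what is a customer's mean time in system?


a = 1.4052; ρ = 0.3513; P₀ = 0.243575
Lq = P₀·a^c·ρ/(c!(1−ρ)²) = 0.03304
Wq = Lq/λ = 0.03304/52.64 = 0.0006276 hr
W = Wq + 1/μ = 0.0006276 + 0.02670 = 0.02732 hr

Final: 0.02732 hr


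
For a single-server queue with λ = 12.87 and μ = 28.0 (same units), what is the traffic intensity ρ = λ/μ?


ρ = λ/μ = 12.87/28.0 = 0.4596

Final: 0.4596


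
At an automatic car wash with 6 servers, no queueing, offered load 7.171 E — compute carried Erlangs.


B(6,7.171) = 0.341890 (Erlang-B)
Carried load = a(1 − B) = 7.171·(1 − 0.341890) = 7.171·0.658110 = 4.7193 E

Final: 4.7193 Erlangs


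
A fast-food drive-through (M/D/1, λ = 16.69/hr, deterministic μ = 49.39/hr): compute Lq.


ρ = 16.69/49.39 = 0.3379
M/D/1: Lq = ρ²/(2(1−ρ)) = 0.1142/(2·0.6621) = 0.08624

Final: 0.08624


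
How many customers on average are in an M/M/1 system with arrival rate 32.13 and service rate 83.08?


ρ = λ/μ = 32.13/83.08 = 0.3867
L = ρ/(1−ρ) = 0.3867/(1 − 0.3867) = 0.3867/0.6133 = 0.6306

Final: 0.6306


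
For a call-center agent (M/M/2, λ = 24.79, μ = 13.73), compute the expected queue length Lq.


a = λ/μ = 1.8055; ρ = a/2 = 0.9028
P₀ = 0.051100
Lq = P₀·a^c·ρ / (c!·(1−ρ)²) = 0.051100·3.25996·0.9028/(2·0.009454)
= 7.95356

Final: 7.95356


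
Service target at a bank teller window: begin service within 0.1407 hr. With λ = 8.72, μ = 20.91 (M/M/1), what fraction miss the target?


ρ = 8.72/20.91 = 0.4170
P(Wq > t) = ρ·e^{−(μ−λ)t} = 0.4170·e^{−1.7151}
= 0.4170·0.179940 = 0.075039

Final: 0.075039


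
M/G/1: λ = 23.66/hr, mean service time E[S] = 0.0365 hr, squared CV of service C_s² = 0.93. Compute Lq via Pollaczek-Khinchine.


ρ = λ·E[S] = 23.66·0.0365 = 0.8636
Lq = ρ²(1+C_s²)/(2(1−ρ)) = 0.7458·(1+0.93)/(2·0.1364)
= 0.7458·1.9300/0.2728 = 5.27590

Final: 5.27590


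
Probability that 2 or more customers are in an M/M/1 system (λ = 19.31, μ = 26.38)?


ρ = 19.31/26.38 = 0.7320
P(N ≥ n) = ρ^n = 0.7320^2 = 0.535815

Final: 0.535815


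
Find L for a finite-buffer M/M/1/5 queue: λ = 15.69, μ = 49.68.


ρ = 15.69/49.68 = 0.3158
L = ρ[1 − (K+1)ρ^K + Kρ^(K+1)] / [(1−ρ)(1−ρ^(K+1))]
Numerator: 0.3158·(1 − 6·0.003142 + 5·0.0009923) = 0.311434
Denominator: (0.6842)·(0.999008) = 0.683500
L = 0.311434/0.683500 = 0.4556

Final: 0.4556


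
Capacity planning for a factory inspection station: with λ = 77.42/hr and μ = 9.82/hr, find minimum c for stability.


Stability requires cμ > λ ⇔ c > λ/μ.
λ/μ = 77.42/9.82 = 7.8839
Minimum integer c = ⌊7.8839⌋ + 1 = 8
Check: 8·9.82 = 78.56 > 77.42, while 7·9.82 = 68.74 ≤ 77.42

Final: 8 servers


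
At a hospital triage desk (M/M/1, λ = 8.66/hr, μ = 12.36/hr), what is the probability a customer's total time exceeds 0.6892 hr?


W ~ Exponential(μ−λ) for M/M/1.
μ − λ = 12.36 − 8.66 = 3.7000
P(W > t) = e^{−(μ−λ)t} = e^{−2.5500} = 0.078079

Final: 0.078079


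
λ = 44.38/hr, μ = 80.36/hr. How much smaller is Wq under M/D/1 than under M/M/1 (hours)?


ρ = 44.38/80.36 = 0.5523
Wq(M/M/1) = ρ/(μ−λ) = 0.5523/35.98 = 0.01535 hr
Wq(M/D/1) = ρ/(2(μ−λ)) = 0.007675 hr
Savings = 0.01535 − 0.007675 = 0.007675 hr

Final: 0.007675 hr


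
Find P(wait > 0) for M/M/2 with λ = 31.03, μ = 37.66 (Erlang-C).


a = λ/μ = 0.8240; ρ = a/2 = 0.4120
P₀ = 0.416455 (from M/M/c formula)
C(c,a) = [a^c/(c!(1−ρ))]·P₀ = [0.67890/(2·0.5880)]·0.416455
= 0.57727·0.416455 = 0.240406

Final: 0.240406


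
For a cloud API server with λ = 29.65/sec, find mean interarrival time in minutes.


Mean interarrival time = 1/λ = 1/29.65 second = 0.03373 second
In minutes: 0.03373 × 0.0166667 = 0.0005621 min

Final: 0.0005621 min


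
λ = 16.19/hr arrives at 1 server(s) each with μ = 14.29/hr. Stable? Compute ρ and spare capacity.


Total capacity cμ = 1·14.29 = 14.29/hr
ρ = λ/(cμ) = 16.19/14.29 = 1.1330
Stable ⇔ ρ < 1: NO
Spare capacity = cμ − λ = 14.29 − 16.19 = -1.90/hr

Final: ρ = 1.1330; unstable; margin = -1.90/hr


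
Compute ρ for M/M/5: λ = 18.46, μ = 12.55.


ρ = λ/(cμ) = 18.46/(5·12.55) = 18.46/62.75 = 0.2942

Final: 0.2942


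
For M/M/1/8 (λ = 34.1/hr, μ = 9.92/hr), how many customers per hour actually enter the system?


ρ = 3.4375; P_K = (1−ρ)ρ^8/(1−ρ^9) = 0.709101
λ_eff = λ(1 − P_K) = 34.1·(1 − 0.709101) = 34.1·0.290899 = 9.9196 /hr

Final: 9.9196 /hr


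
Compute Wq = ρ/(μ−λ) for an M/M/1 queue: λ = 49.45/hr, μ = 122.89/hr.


ρ = 49.45/122.89 = 0.4024
Wq = ρ/(μ−λ) = 0.4024/(122.89 − 49.45) = 0.4024/73.44 = 0.005479 hr

Final: 0.005479 hr


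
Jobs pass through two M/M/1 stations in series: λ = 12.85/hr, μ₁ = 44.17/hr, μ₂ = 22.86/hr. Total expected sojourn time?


Each node sees arrival rate λ = 12.85/hr (tandem ⇒ throughput preserved).
W₁ = 1/(μ₁−λ) = 1/(44.17−12.85) = 0.03193 hr
W₂ = 1/(μ₂−λ) = 1/(22.86−12.85) = 0.09990 hr
W_total = W₁ + W₂ = 0.03193 + 0.09990 = 0.13183 hr

Final: 0.13183 hr


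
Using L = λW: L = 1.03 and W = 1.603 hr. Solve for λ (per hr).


λ = L/W = 1.03/1.603 = 0.6425 /hr

Final: 0.6425 /hr


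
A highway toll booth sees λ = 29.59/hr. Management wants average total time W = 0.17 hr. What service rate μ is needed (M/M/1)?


W = 1/(μ−λ) ⇒ μ − λ = 1/W = 1/0.17 = 5.8824
μ = λ + 1/W = 29.59 + 5.8824 = 35.4724 per hr

Final: 35.4724 /hr


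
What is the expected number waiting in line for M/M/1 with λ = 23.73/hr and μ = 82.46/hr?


ρ = 23.73/82.46 = 0.2878
Lq = ρ²/(1−ρ) = 0.08281/0.7122 = 0.1163

Final: 0.1163


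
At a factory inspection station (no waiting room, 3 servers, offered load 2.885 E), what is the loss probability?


B(c,a) = (a^c/c!) / Σ_{k=0}^{c} a^k/k!
a^3/3! = 4.002084
Σ terms (k=0..3): 1.00000 + 2.88500 + 4.16161 + 4.00208 = 12.048697
B = 4.002084/12.048697 = 0.332159

Final: 0.332159


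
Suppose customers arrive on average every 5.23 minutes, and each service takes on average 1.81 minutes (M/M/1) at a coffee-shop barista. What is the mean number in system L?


λ = 60/5.23 = 11.4723 /hr
μ = 60/1.81 = 33.1492 /hr
ρ = λ/μ = 11.4723/33.1492 = 0.3461
L = ρ/(1−ρ) = 0.3461/0.6539 = 0.5292

Final: 0.5292


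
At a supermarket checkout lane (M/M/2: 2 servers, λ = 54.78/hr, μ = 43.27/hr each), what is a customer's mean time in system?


a = 1.2660; ρ = 0.6330; P₀ = 0.224738
Lq = P₀·a^c·ρ/(c!(1−ρ)²) = 0.84644
Wq = Lq/λ = 0.84644/54.78 = 0.01545 hr
W = Wq + 1/μ = 0.01545 + 0.02311 = 0.03856 hr

Final: 0.03856 hr


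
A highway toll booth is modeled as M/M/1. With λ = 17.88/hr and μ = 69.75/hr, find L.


ρ = λ/μ = 17.88/69.75 = 0.2563
L = ρ/(1−ρ) = 0.2563/(1 − 0.2563) = 0.2563/0.7437 = 0.3447

Final: 0.3447


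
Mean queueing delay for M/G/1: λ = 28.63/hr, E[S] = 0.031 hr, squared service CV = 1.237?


ρ = λ·E[S] = 28.63·0.031 = 0.8875
E[S²] = E[S]²(1+C_s²) = 0.031²·(1+1.237) = 0.002150
Wq = λ·E[S²]/(2(1−ρ)) = 28.63·0.002150/(2·0.1125) = 0.27362 hr

Final: 0.27362 hr


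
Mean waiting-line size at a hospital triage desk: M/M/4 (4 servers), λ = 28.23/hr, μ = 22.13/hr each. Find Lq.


a = λ/μ = 1.2756; ρ = a/4 = 0.3189
P₀ = 0.277991
Lq = P₀·a^c·ρ / (c!·(1−ρ)²) = 0.277991·2.64800·0.3189/(24·0.46388)
= 0.02109

Final: 0.02109


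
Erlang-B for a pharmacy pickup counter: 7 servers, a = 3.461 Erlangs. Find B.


B(c,a) = (a^c/c!) / Σ_{k=0}^{c} a^k/k!
a^7/7! = 1.180268
Σ terms (k=0..7): 1.00000 + 3.46100 + 5.98926 + 6.90961 + 5.97854 + 4.13835 + 2.38714 + 1.18027 = 31.044160
B = 1.180268/31.044160 = 0.038019

Final: 0.038019


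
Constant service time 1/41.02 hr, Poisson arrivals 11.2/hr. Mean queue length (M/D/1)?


ρ = 11.2/41.02 = 0.2730
M/D/1: Lq = ρ²/(2(1−ρ)) = 0.07455/(2·0.7270) = 0.05127

Final: 0.05127


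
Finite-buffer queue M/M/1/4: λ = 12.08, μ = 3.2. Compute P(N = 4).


ρ = λ/μ = 12.08/3.2 = 3.7750
P_K = (1−ρ)ρ^K/(1−ρ^(K+1)) = (-2.7750·203.080313)/(1 − 766.628181)
= -563.547868/-765.628181 = 0.736059

Final: 0.736059


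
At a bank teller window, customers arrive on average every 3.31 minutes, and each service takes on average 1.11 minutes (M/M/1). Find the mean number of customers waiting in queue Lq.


λ = 60/3.31 = 18.1269 /hr
μ = 60/1.11 = 54.0541 /hr
ρ = λ/μ = 18.1269/54.0541 = 0.3353
Lq = ρ²/(1−ρ) = 0.1125/0.6647 = 0.1692

Final: 0.1692


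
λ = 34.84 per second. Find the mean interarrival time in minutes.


Mean interarrival time = 1/λ = 1/34.84 second = 0.02870 second
In minutes: 0.02870 × 0.0166667 = 0.0004784 min

Final: 0.0004784 min


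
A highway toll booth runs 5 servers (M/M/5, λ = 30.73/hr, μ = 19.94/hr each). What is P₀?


a = λ/μ = 30.73/19.94 = 1.5411; ρ = a/c = 0.3082
Σ_{k=0}^{4} a^k/k! (terms k=0..4) = 1.00000 + 1.54112 + 1.18753 + 0.61004 + 0.23504 = 4.57374
Tail: a^5/(5!(1−ρ)) = 8.69335/(120·0.6918) = 0.10472
P₀ = 1/(4.57374 + 0.10472) = 1/4.67846 = 0.213746

Final: 0.213746


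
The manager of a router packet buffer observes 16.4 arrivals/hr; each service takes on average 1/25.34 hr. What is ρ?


ρ = λ/μ = 16.4/25.34 = 0.6472

Final: 0.6472


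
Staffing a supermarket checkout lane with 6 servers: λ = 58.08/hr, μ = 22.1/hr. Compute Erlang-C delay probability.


a = λ/μ = 2.6281; ρ = a/6 = 0.4380
P₀ = 0.071669 (from M/M/c formula)
C(c,a) = [a^c/(c!(1−ρ))]·P₀ = [329.46251/(720·0.5620)]·0.071669
= 0.81422·0.071669 = 0.058354

Final: 0.058354


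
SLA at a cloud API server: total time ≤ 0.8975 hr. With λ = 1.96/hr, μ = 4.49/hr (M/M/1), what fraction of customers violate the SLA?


W ~ Exponential(μ−λ) for M/M/1.
μ − λ = 4.49 − 1.96 = 2.5300
P(W > t) = e^{−(μ−λ)t} = e^{−2.2707} = 0.103242

Final: 0.103242


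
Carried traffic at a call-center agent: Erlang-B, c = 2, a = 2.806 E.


B(2,2.806) = 0.508448 (Erlang-B)
Carried load = a(1 − B) = 2.806·(1 − 0.508448) = 2.806·0.491552 = 1.3793 E

Final: 1.3793 Erlangs


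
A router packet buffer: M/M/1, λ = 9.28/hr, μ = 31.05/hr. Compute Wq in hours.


ρ = 9.28/31.05 = 0.2989
Wq = ρ/(μ−λ) = 0.2989/(31.05 − 9.28) = 0.2989/21.77 = 0.01373 hr

Final: 0.01373 hr


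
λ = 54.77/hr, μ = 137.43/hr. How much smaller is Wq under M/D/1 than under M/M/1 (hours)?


ρ = 54.77/137.43 = 0.3985
Wq(M/M/1) = ρ/(μ−λ) = 0.3985/82.66 = 0.004821 hr
Wq(M/D/1) = ρ/(2(μ−λ)) = 0.002411 hr
Savings = 0.004821 − 0.002411 = 0.002411 hr

Final: 0.002411 hr


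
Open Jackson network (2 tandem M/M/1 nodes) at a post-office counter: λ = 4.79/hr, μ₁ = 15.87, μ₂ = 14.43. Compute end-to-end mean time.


Each node sees arrival rate λ = 4.79/hr (tandem ⇒ throughput preserved).
W₁ = 1/(μ₁−λ) = 1/(15.87−4.79) = 0.09025 hr
W₂ = 1/(μ₂−λ) = 1/(14.43−4.79) = 0.10373 hr
W_total = W₁ + W₂ = 0.09025 + 0.10373 = 0.19399 hr

Final: 0.19399 hr


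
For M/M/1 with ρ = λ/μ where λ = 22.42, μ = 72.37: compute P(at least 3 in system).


ρ = 22.42/72.37 = 0.3098
P(N ≥ n) = ρ^n = 0.3098^3 = 0.029732

Final: 0.029732


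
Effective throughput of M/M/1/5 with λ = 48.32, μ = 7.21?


ρ = 6.7018; P_K = (1−ρ)ρ^5/(1−ρ^6) = 0.850796
λ_eff = λ(1 − P_K) = 48.32·(1 − 0.850796) = 48.32·0.149204 = 7.2095 /hr

Final: 7.2095 /hr


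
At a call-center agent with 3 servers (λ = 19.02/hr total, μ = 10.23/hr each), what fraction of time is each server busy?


ρ = λ/(cμ) = 19.02/(3·10.23) = 19.02/30.69 = 0.6197

Final: 0.6197


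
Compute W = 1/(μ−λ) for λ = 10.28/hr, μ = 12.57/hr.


W = 1/(μ−λ) = 1/(12.57 − 10.28) = 1/2.29 = 0.4367 hr

Final: 0.4367 hr


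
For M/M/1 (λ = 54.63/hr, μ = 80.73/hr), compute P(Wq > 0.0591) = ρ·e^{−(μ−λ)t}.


ρ = 54.63/80.73 = 0.6767
P(Wq > t) = ρ·e^{−(μ−λ)t} = 0.6767·e^{−1.5425}
= 0.6767·0.213844 = 0.144708

Final: 0.144708


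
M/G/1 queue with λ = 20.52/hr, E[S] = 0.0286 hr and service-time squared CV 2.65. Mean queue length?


ρ = λ·E[S] = 20.52·0.0286 = 0.5869
Lq = ρ²(1+C_s²)/(2(1−ρ)) = 0.3444·(1+2.65)/(2·0.4131)
= 0.3444·3.6500/0.8263 = 1.52148

Final: 1.52148


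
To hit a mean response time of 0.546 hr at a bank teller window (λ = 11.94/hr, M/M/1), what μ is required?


W = 1/(μ−λ) ⇒ μ − λ = 1/W = 1/0.546 = 1.8315
μ = λ + 1/W = 11.94 + 1.8315 = 13.7715 per hr

Final: 13.7715 /hr


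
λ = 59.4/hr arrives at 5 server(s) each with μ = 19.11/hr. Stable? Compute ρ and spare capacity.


Total capacity cμ = 5·19.11 = 95.55/hr
ρ = λ/(cμ) = 59.4/95.55 = 0.6217
Stable ⇔ ρ < 1: YES
Spare capacity = cμ − λ = 95.55 − 59.4 = 36.15/hr

Final: ρ = 0.6217; stable; margin = 36.15/hr


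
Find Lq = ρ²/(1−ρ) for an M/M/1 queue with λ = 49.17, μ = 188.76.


ρ = 49.17/188.76 = 0.2605
Lq = ρ²/(1−ρ) = 0.06785/0.7395 = 0.09176

Final: 0.09176


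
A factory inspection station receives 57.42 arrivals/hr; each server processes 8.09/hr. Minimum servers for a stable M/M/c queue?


Stability requires cμ > λ ⇔ c > λ/μ.
λ/μ = 57.42/8.09 = 7.0977
Minimum integer c = ⌊7.0977⌋ + 1 = 8
Check: 8·8.09 = 64.72 > 57.42, while 7·8.09 = 56.63 ≤ 57.42

Final: 8 servers


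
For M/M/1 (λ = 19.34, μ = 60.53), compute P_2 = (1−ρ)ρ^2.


ρ = 19.34/60.53 = 0.3195
P_n = (1−ρ)·ρ^n = (1 − 0.3195)·0.3195^2 = 0.6805·0.102087 = 0.069469

Final: 0.069469


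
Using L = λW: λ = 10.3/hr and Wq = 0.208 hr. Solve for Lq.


Lq = λWq = 10.3·0.208 = 2.1424

Final: 2.1424


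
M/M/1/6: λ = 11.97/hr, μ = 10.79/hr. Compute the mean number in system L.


ρ = 11.97/10.79 = 1.1094
L = ρ[1 − (K+1)ρ^K + Kρ^(K+1)] / [(1−ρ)(1−ρ^(K+1))]
Numerator: 1.1094·(1 − 7·1.863958 + 6·2.067802) = 0.398374
Denominator: (-0.1094)·(-1.067802) = 0.116775
L = 0.398374/0.116775 = 3.4115

Final: 3.4115


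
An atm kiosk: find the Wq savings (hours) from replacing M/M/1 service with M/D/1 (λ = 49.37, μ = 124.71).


ρ = 49.37/124.71 = 0.3959
Wq(M/M/1) = ρ/(μ−λ) = 0.3959/75.34 = 0.005255 hr
Wq(M/D/1) = ρ/(2(μ−λ)) = 0.002627 hr
Savings = 0.005255 − 0.002627 = 0.002627 hr

Final: 0.002627 hr


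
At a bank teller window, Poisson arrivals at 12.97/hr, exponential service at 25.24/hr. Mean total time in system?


W = 1/(μ−λ) = 1/(25.24 − 12.97) = 1/12.27 = 0.08150 hr

Final: 0.08150 hr


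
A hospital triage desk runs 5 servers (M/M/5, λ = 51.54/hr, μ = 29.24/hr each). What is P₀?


a = λ/μ = 51.54/29.24 = 1.7627; ρ = a/c = 0.3525
Σ_{k=0}^{4} a^k/k! (terms k=0..4) = 1.00000 + 1.76265 + 1.55347 + 0.91275 + 0.40221 = 5.63109
Tail: a^5/(5!(1−ρ)) = 17.01513/(120·0.6475) = 0.21900
P₀ = 1/(5.63109 + 0.21900) = 1/5.85008 = 0.170938

Final: 0.170938


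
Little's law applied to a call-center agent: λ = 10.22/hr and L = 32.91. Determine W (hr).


W = L/λ = 32.91/10.22 = 3.2202 hr

Final: 3.2202 hr


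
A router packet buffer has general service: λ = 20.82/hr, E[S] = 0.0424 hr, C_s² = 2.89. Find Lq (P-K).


ρ = λ·E[S] = 20.82·0.0424 = 0.8828
Lq = ρ²(1+C_s²)/(2(1−ρ)) = 0.7793·(1+2.89)/(2·0.1172)
= 0.7793·3.8900/0.2345 = 12.92905

Final: 12.92905


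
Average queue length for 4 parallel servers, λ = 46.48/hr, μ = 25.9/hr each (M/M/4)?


a = λ/μ = 1.7946; ρ = a/4 = 0.4486
P₀ = 0.162549
Lq = P₀·a^c·ρ / (c!·(1−ρ)²) = 0.162549·10.37207·0.4486/(24·0.30399)
= 0.10368

Final: 0.10368


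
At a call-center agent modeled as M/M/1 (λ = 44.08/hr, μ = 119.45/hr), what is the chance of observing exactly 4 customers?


ρ = 44.08/119.45 = 0.3690
P_n = (1−ρ)·ρ^n = (1 − 0.3690)·0.3690^4 = 0.6310·0.018545 = 0.011701

Final: 0.011701


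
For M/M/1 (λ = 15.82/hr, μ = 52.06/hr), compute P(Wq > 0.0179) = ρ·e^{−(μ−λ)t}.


ρ = 15.82/52.06 = 0.3039
P(Wq > t) = ρ·e^{−(μ−λ)t} = 0.3039·e^{−0.6487}
= 0.3039·0.522727 = 0.158846

Final: 0.158846


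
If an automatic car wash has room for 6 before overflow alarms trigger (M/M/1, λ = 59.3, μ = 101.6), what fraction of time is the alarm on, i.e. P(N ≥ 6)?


ρ = 59.3/101.6 = 0.5837
P(N ≥ n) = ρ^n = 0.5837^6 = 0.039534

Final: 0.039534


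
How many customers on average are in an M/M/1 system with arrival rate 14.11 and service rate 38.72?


ρ = λ/μ = 14.11/38.72 = 0.3644
L = ρ/(1−ρ) = 0.3644/(1 − 0.3644) = 0.3644/0.6356 = 0.5733

Final: 0.5733


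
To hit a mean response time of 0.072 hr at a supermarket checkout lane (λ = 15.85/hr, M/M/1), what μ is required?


W = 1/(μ−λ) ⇒ μ − λ = 1/W = 1/0.072 = 13.8889
μ = λ + 1/W = 15.85 + 13.8889 = 29.7389 per hr

Final: 29.7389 /hr


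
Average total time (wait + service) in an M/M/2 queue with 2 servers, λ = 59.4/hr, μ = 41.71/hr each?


a = 1.4241; ρ = 0.7121; P₀ = 0.168184
Lq = P₀·a^c·ρ/(c!(1−ρ)²) = 1.46473
Wq = Lq/λ = 1.46473/59.4 = 0.02466 hr
W = Wq + 1/μ = 0.02466 + 0.02398 = 0.04863 hr

Final: 0.04863 hr


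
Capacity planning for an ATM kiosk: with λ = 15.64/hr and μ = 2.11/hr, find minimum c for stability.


Stability requires cμ > λ ⇔ c > λ/μ.
λ/μ = 15.64/2.11 = 7.4123
Minimum integer c = ⌊7.4123⌋ + 1 = 8
Check: 8·2.11 = 16.88 > 15.64, while 7·2.11 = 14.77 ≤ 15.64

Final: 8 servers


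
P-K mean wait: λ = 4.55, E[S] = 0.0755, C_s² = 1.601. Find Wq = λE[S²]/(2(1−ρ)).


ρ = λ·E[S] = 4.55·0.0755 = 0.3435
E[S²] = E[S]²(1+C_s²) = 0.0755²·(1+1.601) = 0.014826
Wq = λ·E[S²]/(2(1−ρ)) = 4.55·0.014826/(2·0.6565) = 0.05138 hr

Final: 0.05138 hr


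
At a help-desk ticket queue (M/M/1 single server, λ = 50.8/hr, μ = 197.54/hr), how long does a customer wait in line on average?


ρ = 50.8/197.54 = 0.2572
Wq = ρ/(μ−λ) = 0.2572/(197.54 − 50.8) = 0.2572/146.74 = 0.001753 hr

Final: 0.001753 hr


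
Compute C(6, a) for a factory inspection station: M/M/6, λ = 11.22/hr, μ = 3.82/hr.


a = λ/μ = 2.9372; ρ = a/6 = 0.4895
P₀ = 0.052237 (from M/M/c formula)
C(c,a) = [a^c/(c!(1−ρ))]·P₀ = [642.06200/(720·0.5105)]·0.052237
= 1.74692·0.052237 = 0.091254

Final: 0.091254


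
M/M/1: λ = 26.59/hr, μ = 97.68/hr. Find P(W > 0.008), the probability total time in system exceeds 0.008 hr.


W ~ Exponential(μ−λ) for M/M/1.
μ − λ = 97.68 − 26.59 = 71.0900
P(W > t) = e^{−(μ−λ)t} = e^{−0.5687} = 0.566250

Final: 0.566250


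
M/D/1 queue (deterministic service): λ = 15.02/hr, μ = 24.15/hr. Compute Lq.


ρ = 15.02/24.15 = 0.6219
M/D/1: Lq = ρ²/(2(1−ρ)) = 0.3868/(2·0.3781) = 0.51159

Final: 0.51159


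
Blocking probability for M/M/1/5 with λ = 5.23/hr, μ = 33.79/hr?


ρ = λ/μ = 5.23/33.79 = 0.1548
P_K = (1−ρ)ρ^K/(1−ρ^(K+1)) = (0.8452·0.00008883)/(1 − 0.00001375)
= 0.00007508/0.999986 = 0.00007508

Final: 0.00007508


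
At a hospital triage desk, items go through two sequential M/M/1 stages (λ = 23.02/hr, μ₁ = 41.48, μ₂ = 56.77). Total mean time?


Each node sees arrival rate λ = 23.02/hr (tandem ⇒ throughput preserved).
W₁ = 1/(μ₁−λ) = 1/(41.48−23.02) = 0.05417 hr
W₂ = 1/(μ₂−λ) = 1/(56.77−23.02) = 0.02963 hr
W_total = W₁ + W₂ = 0.05417 + 0.02963 = 0.08380 hr

Final: 0.08380 hr


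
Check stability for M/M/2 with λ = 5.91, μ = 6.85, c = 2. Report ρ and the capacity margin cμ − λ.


Total capacity cμ = 2·6.85 = 13.70/hr
ρ = λ/(cμ) = 5.91/13.70 = 0.4314
Stable ⇔ ρ < 1: YES
Spare capacity = cμ − λ = 13.70 − 5.91 = 7.79/hr

Final: ρ = 0.4314; stable; margin = 7.79/hr


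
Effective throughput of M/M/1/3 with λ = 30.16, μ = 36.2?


ρ = 0.8331; P_K = (1−ρ)ρ^3/(1−ρ^4) = 0.186218
λ_eff = λ(1 − P_K) = 30.16·(1 − 0.186218) = 30.16·0.813782 = 24.5437 /hr

Final: 24.5437 /hr


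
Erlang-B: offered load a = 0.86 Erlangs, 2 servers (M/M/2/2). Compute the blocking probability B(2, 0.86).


B(c,a) = (a^c/c!) / Σ_{k=0}^{c} a^k/k!
a^2/2! = 0.369800
Σ terms (k=0..2): 1.00000 + 0.86000 + 0.36980 = 2.229800
B = 0.369800/2.229800 = 0.165844

Final: 0.165844


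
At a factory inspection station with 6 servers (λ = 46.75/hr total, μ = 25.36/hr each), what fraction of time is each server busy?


ρ = λ/(cμ) = 46.75/(6·25.36) = 46.75/152.16 = 0.3072

Final: 0.3072


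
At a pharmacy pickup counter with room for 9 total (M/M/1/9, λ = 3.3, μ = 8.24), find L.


ρ = 3.3/8.24 = 0.4005
L = ρ[1 − (K+1)ρ^K + Kρ^(K+1)] / [(1−ρ)(1−ρ^(K+1))]
Numerator: 0.4005·(1 − 10·0.0002650 + 9·0.0001061) = 0.399807
Denominator: (0.5995)·(0.999894) = 0.599451
L = 0.399807/0.599451 = 0.6670

Final: 0.6670


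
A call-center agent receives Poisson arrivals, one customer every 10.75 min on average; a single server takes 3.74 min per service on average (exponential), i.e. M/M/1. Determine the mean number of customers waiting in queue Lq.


λ = 60/10.75 = 5.5814 /hr
μ = 60/3.74 = 16.0428 /hr
ρ = λ/μ = 5.5814/16.0428 = 0.3479
Lq = ρ²/(1−ρ) = 0.1210/0.6521 = 0.1856

Final: 0.1856


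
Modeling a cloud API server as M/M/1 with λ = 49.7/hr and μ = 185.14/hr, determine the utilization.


ρ = λ/μ = 49.7/185.14 = 0.2684

Final: 0.2684


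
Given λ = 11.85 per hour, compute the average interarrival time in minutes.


Mean interarrival time = 1/λ = 1/11.85 hour = 0.08439 hour
In minutes: 0.08439 × 60 = 5.0633 min

Final: 5.0633 min


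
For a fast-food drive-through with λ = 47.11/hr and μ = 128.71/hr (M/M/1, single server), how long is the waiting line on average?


ρ = 47.11/128.71 = 0.3660
Lq = ρ²/(1−ρ) = 0.1340/0.6340 = 0.2113

Final: 0.2113


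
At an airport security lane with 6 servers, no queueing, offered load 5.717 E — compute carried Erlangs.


B(6,5.717) = 0.244792 (Erlang-B)
Carried load = a(1 − B) = 5.717·(1 − 0.244792) = 5.717·0.755208 = 4.3175 E

Final: 4.3175 Erlangs


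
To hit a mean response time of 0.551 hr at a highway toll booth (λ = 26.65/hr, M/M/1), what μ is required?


W = 1/(μ−λ) ⇒ μ − λ = 1/W = 1/0.551 = 1.8149
μ = λ + 1/W = 26.65 + 1.8149 = 28.4649 per hr

Final: 28.4649 /hr


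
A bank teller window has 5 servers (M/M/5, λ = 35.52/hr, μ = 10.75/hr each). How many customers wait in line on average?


a = λ/μ = 3.3042; ρ = a/5 = 0.6608
P₀ = 0.032875
Lq = P₀·a^c·ρ / (c!·(1−ρ)²) = 0.032875·393.84240·0.6608/(120·0.11503)
= 0.61984

Final: 0.61984


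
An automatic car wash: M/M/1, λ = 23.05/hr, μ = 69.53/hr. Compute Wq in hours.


ρ = 23.05/69.53 = 0.3315
Wq = ρ/(μ−λ) = 0.3315/(69.53 − 23.05) = 0.3315/46.48 = 0.007132 hr

Final: 0.007132 hr


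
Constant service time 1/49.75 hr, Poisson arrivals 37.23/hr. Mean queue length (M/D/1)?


ρ = 37.23/49.75 = 0.7483
M/D/1: Lq = ρ²/(2(1−ρ)) = 0.5600/(2·0.2517) = 1.11265

Final: 1.11265


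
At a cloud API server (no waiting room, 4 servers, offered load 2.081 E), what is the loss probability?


B(c,a) = (a^c/c!) / Σ_{k=0}^{c} a^k/k!
a^4/4! = 0.781407
Σ terms (k=0..4): 1.00000 + 2.08100 + 2.16528 + 1.50198 + 0.78141 = 7.529670
B = 0.781407/7.529670 = 0.103777

Final: 0.103777


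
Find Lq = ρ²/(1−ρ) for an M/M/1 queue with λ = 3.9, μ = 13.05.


ρ = 3.9/13.05 = 0.2989
Lq = ρ²/(1−ρ) = 0.08931/0.7011 = 0.1274

Final: 0.1274


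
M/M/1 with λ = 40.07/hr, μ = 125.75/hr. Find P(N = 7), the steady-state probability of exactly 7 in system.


ρ = 40.07/125.75 = 0.3186
P_n = (1−ρ)·ρ^n = (1 − 0.3186)·0.3186^7 = 0.6814·0.0003336 = 0.0002273

Final: 0.0002273


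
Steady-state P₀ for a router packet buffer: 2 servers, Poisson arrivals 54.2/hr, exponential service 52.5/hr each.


a = λ/μ = 54.2/52.5 = 1.0324; ρ = a/c = 0.5162
Σ_{k=0}^{1} a^k/k! (terms k=0..1) = 1.00000 + 1.03238 = 2.03238
Tail: a^2/(2!(1−ρ)) = 1.06581/(2·0.4838) = 1.10148
P₀ = 1/(2.03238 + 1.10148) = 1/3.13386 = 0.319095

Final: 0.319095


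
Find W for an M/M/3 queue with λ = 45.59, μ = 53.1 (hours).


a = 0.8586; ρ = 0.2862; P₀ = 0.421068
Lq = P₀·a^c·ρ/(c!(1−ρ)²) = 0.02495
Wq = Lq/λ = 0.02495/45.59 = 0.0005472 hr
W = Wq + 1/μ = 0.0005472 + 0.01883 = 0.01938 hr

Final: 0.01938 hr


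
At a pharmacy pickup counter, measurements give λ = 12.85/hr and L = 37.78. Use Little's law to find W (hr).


W = L/λ = 37.78/12.85 = 2.9401 hr

Final: 2.9401 hr


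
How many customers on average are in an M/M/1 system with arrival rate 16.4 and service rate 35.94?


ρ = λ/μ = 16.4/35.94 = 0.4563
L = ρ/(1−ρ) = 0.4563/(1 − 0.4563) = 0.4563/0.5437 = 0.8393

Final: 0.8393


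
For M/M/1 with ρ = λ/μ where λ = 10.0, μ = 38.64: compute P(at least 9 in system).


ρ = 10.0/38.64 = 0.2588
P(N ≥ n) = ρ^n = 0.2588^9 = 0.000005208

Final: 0.000005208


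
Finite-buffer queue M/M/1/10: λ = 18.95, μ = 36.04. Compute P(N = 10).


ρ = λ/μ = 18.95/36.04 = 0.5258
P_K = (1−ρ)ρ^K/(1−ρ^(K+1)) = (0.4742·0.001615)/(1 − 0.0008493)
= 0.0007660/0.999151 = 0.0007666

Final: 0.0007666


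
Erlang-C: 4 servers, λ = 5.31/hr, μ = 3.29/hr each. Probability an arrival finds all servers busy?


a = λ/μ = 1.6140; ρ = a/4 = 0.4035
P₀ = 0.196419 (from M/M/c formula)
C(c,a) = [a^c/(c!(1−ρ))]·P₀ = [6.78570/(24·0.5965)]·0.196419
= 0.47399·0.196419 = 0.093101

Final: 0.093101


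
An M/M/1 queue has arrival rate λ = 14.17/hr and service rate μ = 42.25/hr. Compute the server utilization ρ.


ρ = λ/μ = 14.17/42.25 = 0.3354

Final: 0.3354


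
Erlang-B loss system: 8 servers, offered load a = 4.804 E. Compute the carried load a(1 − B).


B(8,4.804) = 0.061095 (Erlang-B)
Carried load = a(1 − B) = 4.804·(1 − 0.061095) = 4.804·0.938905 = 4.5105 E

Final: 4.5105 Erlangs


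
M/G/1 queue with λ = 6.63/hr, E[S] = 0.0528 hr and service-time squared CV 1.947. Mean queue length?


ρ = λ·E[S] = 6.63·0.0528 = 0.3501
Lq = ρ²(1+C_s²)/(2(1−ρ)) = 0.1225·(1+1.947)/(2·0.6499)
= 0.1225·2.9470/1.2999 = 0.27783

Final: 0.27783


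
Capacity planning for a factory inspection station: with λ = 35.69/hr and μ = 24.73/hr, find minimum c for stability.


Stability requires cμ > λ ⇔ c > λ/μ.
λ/μ = 35.69/24.73 = 1.4432
Minimum integer c = ⌊1.4432⌋ + 1 = 2
Check: 2·24.73 = 49.46 > 35.69, while 1·24.73 = 24.73 ≤ 35.69

Final: 2 servers


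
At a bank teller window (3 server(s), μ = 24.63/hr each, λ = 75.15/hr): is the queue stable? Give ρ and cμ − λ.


Total capacity cμ = 3·24.63 = 73.89/hr
ρ = λ/(cμ) = 75.15/73.89 = 1.0171
Stable ⇔ ρ < 1: NO
Spare capacity = cμ − λ = 73.89 − 75.15 = -1.26/hr

Final: ρ = 1.0171; unstable; margin = -1.26/hr


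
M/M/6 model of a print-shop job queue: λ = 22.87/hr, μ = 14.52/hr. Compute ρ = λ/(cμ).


ρ = λ/(cμ) = 22.87/(6·14.52) = 22.87/87.12 = 0.2625

Final: 0.2625


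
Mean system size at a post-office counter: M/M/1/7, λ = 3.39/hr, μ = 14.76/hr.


ρ = 3.39/14.76 = 0.2297
L = ρ[1 − (K+1)ρ^K + Kρ^(K+1)] / [(1−ρ)(1−ρ^(K+1))]
Numerator: 0.2297·(1 − 8·0.00003371 + 7·0.000007743) = 0.229625
Denominator: (0.7703)·(0.999992) = 0.770319
L = 0.229625/0.770319 = 0.2981

Final: 0.2981


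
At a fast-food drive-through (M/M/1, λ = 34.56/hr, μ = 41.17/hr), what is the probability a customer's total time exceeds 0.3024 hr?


W ~ Exponential(μ−λ) for M/M/1.
μ − λ = 41.17 − 34.56 = 6.6100
P(W > t) = e^{−(μ−λ)t} = e^{−1.9989} = 0.135489

Final: 0.135489


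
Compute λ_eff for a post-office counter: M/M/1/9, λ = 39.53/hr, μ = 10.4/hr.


ρ = 3.8010; P_K = (1−ρ)ρ^9/(1−ρ^10) = 0.736910
λ_eff = λ(1 − P_K) = 39.53·(1 − 0.736910) = 39.53·0.263090 = 10.4000 /hr

Final: 10.4000 /hr


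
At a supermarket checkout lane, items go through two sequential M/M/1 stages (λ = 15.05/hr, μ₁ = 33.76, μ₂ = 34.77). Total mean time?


Each node sees arrival rate λ = 15.05/hr (tandem ⇒ throughput preserved).
W₁ = 1/(μ₁−λ) = 1/(33.76−15.05) = 0.05345 hr
W₂ = 1/(μ₂−λ) = 1/(34.77−15.05) = 0.05071 hr
W_total = W₁ + W₂ = 0.05345 + 0.05071 = 0.10416 hr

Final: 0.10416 hr


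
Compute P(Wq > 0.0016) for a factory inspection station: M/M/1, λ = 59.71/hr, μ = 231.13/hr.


ρ = 59.71/231.13 = 0.2583
P(Wq > t) = ρ·e^{−(μ−λ)t} = 0.2583·e^{−0.2743}
= 0.2583·0.760125 = 0.196370

Final: 0.196370


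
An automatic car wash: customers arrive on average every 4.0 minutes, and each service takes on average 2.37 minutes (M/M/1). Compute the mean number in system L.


λ = 60/4.0 = 15.0000 /hr
μ = 60/2.37 = 25.3165 /hr
ρ = λ/μ = 15.0000/25.3165 = 0.5925
L = ρ/(1−ρ) = 0.5925/0.4075 = 1.4540

Final: 1.4540


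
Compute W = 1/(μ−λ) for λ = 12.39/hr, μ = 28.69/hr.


W = 1/(μ−λ) = 1/(28.69 − 12.39) = 1/16.30 = 0.06135 hr

Final: 0.06135 hr


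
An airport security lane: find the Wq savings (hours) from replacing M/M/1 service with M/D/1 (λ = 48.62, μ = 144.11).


ρ = 48.62/144.11 = 0.3374
Wq(M/M/1) = ρ/(μ−λ) = 0.3374/95.49 = 0.003533 hr
Wq(M/D/1) = ρ/(2(μ−λ)) = 0.001767 hr
Savings = 0.003533 − 0.001767 = 0.001767 hr

Final: 0.001767 hr


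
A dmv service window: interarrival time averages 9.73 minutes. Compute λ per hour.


λ = 1/(interarrival time) in consistent units.
1 hour = 60 min, so λ = 60/9.73 = 6.1665 per hour

Final: 6.1665 /hr


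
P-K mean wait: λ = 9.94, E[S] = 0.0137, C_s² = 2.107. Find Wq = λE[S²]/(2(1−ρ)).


ρ = λ·E[S] = 9.94·0.0137 = 0.1362
E[S²] = E[S]²(1+C_s²) = 0.0137²·(1+2.107) = 0.0005832
Wq = λ·E[S²]/(2(1−ρ)) = 9.94·0.0005832/(2·0.8638) = 0.003355 hr

Final: 0.003355 hr


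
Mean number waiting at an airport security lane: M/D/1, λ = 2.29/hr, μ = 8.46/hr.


ρ = 2.29/8.46 = 0.2707
M/D/1: Lq = ρ²/(2(1−ρ)) = 0.07327/(2·0.7293) = 0.05023

Final: 0.05023


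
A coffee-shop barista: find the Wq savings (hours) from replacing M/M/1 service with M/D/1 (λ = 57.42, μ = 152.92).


ρ = 57.42/152.92 = 0.3755
Wq(M/M/1) = ρ/(μ−λ) = 0.3755/95.50 = 0.003932 hr
Wq(M/D/1) = ρ/(2(μ−λ)) = 0.001966 hr
Savings = 0.003932 − 0.001966 = 0.001966 hr

Final: 0.001966 hr


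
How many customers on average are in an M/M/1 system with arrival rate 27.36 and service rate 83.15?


ρ = λ/μ = 27.36/83.15 = 0.3290
L = ρ/(1−ρ) = 0.3290/(1 − 0.3290) = 0.3290/0.6710 = 0.4904

Final: 0.4904


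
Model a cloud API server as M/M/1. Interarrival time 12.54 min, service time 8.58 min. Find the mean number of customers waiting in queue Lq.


λ = 60/12.54 = 4.7847 /hr
μ = 60/8.58 = 6.9930 /hr
ρ = λ/μ = 4.7847/6.9930 = 0.6842
Lq = ρ²/(1−ρ) = 0.4681/0.3158 = 1.4825

Final: 1.4825


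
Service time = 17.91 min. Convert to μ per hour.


μ = 1/(service time) in consistent units.
1 hour = 60 min, so μ = 60/17.91 = 3.3501 per hour

Final: 3.3501 /hr


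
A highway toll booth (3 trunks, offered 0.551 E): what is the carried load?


B(3,0.551) = 0.016110 (Erlang-B)
Carried load = a(1 − B) = 0.551·(1 − 0.016110) = 0.551·0.983890 = 0.5421 E

Final: 0.5421 Erlangs


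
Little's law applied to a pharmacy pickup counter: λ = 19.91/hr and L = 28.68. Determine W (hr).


W = L/λ = 28.68/19.91 = 1.4405 hr

Final: 1.4405 hr


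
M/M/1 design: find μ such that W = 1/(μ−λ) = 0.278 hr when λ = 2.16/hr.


W = 1/(μ−λ) ⇒ μ − λ = 1/W = 1/0.278 = 3.5971
μ = λ + 1/W = 2.16 + 3.5971 = 5.7571 per hr

Final: 5.7571 /hr


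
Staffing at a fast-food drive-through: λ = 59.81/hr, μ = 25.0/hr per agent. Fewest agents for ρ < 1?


Stability requires cμ > λ ⇔ c > λ/μ.
λ/μ = 59.81/25.0 = 2.3924
Minimum integer c = ⌊2.3924⌋ + 1 = 3
Check: 3·25.0 = 75.00 > 59.81, while 2·25.0 = 50.00 ≤ 59.81

Final: 3 servers


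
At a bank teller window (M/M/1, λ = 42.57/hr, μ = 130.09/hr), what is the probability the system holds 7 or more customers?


ρ = 42.57/130.09 = 0.3272
P(N ≥ n) = ρ^n = 0.3272^7 = 0.0004018

Final: 0.0004018


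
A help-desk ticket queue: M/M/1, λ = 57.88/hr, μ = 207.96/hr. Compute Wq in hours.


ρ = 57.88/207.96 = 0.2783
Wq = ρ/(μ−λ) = 0.2783/(207.96 − 57.88) = 0.2783/150.08 = 0.001854 hr

Final: 0.001854 hr


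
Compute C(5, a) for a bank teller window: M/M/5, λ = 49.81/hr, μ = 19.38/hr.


a = λ/μ = 2.5702; ρ = a/5 = 0.5140
P₀ = 0.074382 (from M/M/c formula)
C(c,a) = [a^c/(c!(1−ρ))]·P₀ = [112.15376/(120·0.4860)]·0.074382
= 1.92321·0.074382 = 0.143052

Final: 0.143052


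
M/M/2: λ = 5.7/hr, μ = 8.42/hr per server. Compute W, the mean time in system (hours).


a = 0.6770; ρ = 0.3385; P₀ = 0.494232
Lq = P₀·a^c·ρ/(c!(1−ρ)²) = 0.08759
Wq = Lq/λ = 0.08759/5.7 = 0.01537 hr
W = Wq + 1/μ = 0.01537 + 0.11876 = 0.13413 hr

Final: 0.13413 hr


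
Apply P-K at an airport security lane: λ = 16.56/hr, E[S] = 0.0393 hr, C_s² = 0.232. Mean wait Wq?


ρ = λ·E[S] = 16.56·0.0393 = 0.6508
E[S²] = E[S]²(1+C_s²) = 0.0393²·(1+0.232) = 0.001903
Wq = λ·E[S²]/(2(1−ρ)) = 16.56·0.001903/(2·0.3492) = 0.04512 hr

Final: 0.04512 hr


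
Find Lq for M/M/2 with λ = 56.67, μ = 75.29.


a = λ/μ = 0.7527; ρ = a/2 = 0.3763
P₀ = 0.453124
Lq = P₀·a^c·ρ / (c!·(1−ρ)²) = 0.453124·0.56654·0.3763/(2·0.38895)
= 0.12420

Final: 0.12420


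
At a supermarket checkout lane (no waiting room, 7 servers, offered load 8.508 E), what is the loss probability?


B(c,a) = (a^c/c!) / Σ_{k=0}^{c} a^k/k!
a^7/7! = 640.268052
Σ terms (k=0..7): 1.00000 + 8.50800 + 36.19303 + 102.64344 + 218.32259 + 371.49773 + 526.78378 + 640.26805 = 1905.216619
B = 640.268052/1905.216619 = 0.336061

Final: 0.336061


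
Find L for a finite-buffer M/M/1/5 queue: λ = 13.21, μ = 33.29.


ρ = 13.21/33.29 = 0.3968
L = ρ[1 − (K+1)ρ^K + Kρ^(K+1)] / [(1−ρ)(1−ρ^(K+1))]
Numerator: 0.3968·(1 − 6·0.009839 + 5·0.003904) = 0.381137
Denominator: (0.6032)·(0.996096) = 0.600829
L = 0.381137/0.600829 = 0.6344

Final: 0.6344


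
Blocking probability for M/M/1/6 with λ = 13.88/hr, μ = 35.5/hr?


ρ = λ/μ = 13.88/35.5 = 0.3910
P_K = (1−ρ)ρ^K/(1−ρ^(K+1)) = (0.6090·0.003572)/(1 − 0.001397)
= 0.002176/0.998603 = 0.002179

Final: 0.002179


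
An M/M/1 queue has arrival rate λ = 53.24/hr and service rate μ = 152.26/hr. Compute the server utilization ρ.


ρ = λ/μ = 53.24/152.26 = 0.3497

Final: 0.3497


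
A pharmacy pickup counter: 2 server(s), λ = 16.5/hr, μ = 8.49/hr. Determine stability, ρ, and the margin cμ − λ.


Total capacity cμ = 2·8.49 = 16.98/hr
ρ = λ/(cμ) = 16.5/16.98 = 0.9717
Stable ⇔ ρ < 1: YES
Spare capacity = cμ − λ = 16.98 − 16.5 = 0.48/hr

Final: ρ = 0.9717; stable; margin = 0.48/hr


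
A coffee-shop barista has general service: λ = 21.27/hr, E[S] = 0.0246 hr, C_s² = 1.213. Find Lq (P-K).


ρ = λ·E[S] = 21.27·0.0246 = 0.5232
Lq = ρ²(1+C_s²)/(2(1−ρ)) = 0.2738·(1+1.213)/(2·0.4768)
= 0.2738·2.2130/0.9535 = 0.63542

Final: 0.63542


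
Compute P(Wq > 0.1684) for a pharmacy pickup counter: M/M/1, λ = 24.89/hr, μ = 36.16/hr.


ρ = 24.89/36.16 = 0.6883
P(Wq > t) = ρ·e^{−(μ−λ)t} = 0.6883·e^{−1.8979}
= 0.6883·0.149888 = 0.103172

Final: 0.103172


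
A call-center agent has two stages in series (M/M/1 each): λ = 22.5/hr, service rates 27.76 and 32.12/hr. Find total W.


Each node sees arrival rate λ = 22.5/hr (tandem ⇒ throughput preserved).
W₁ = 1/(μ₁−λ) = 1/(27.76−22.5) = 0.19011 hr
W₂ = 1/(μ₂−λ) = 1/(32.12−22.5) = 0.10395 hr
W_total = W₁ + W₂ = 0.19011 + 0.10395 = 0.29406 hr

Final: 0.29406 hr


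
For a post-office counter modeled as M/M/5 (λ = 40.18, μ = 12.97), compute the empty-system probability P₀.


a = λ/μ = 40.18/12.97 = 3.0979; ρ = a/c = 0.6196
Σ_{k=0}^{4} a^k/k! (terms k=0..4) = 1.00000 + 3.09792 + 4.79855 + 4.95517 + 3.83768 = 17.68932
Tail: a^5/(5!(1−ρ)) = 285.33154/(120·0.3804) = 6.25042
P₀ = 1/(17.68932 + 6.25042) = 1/23.93974 = 0.041772

Final: 0.041772


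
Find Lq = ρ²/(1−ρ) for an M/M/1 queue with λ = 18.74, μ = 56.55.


ρ = 18.74/56.55 = 0.3314
Lq = ρ²/(1−ρ) = 0.1098/0.6686 = 0.1642

Final: 0.1642


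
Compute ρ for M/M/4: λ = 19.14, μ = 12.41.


ρ = λ/(cμ) = 19.14/(4·12.41) = 19.14/49.64 = 0.3856

Final: 0.3856


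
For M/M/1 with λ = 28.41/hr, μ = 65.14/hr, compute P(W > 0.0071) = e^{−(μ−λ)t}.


W ~ Exponential(μ−λ) for M/M/1.
μ − λ = 65.14 − 28.41 = 36.7300
P(W > t) = e^{−(μ−λ)t} = e^{−0.2608} = 0.770448

Final: 0.770448


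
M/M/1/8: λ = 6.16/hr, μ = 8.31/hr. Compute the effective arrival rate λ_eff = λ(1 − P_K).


ρ = 0.7413; P_K = (1−ρ)ρ^8/(1−ρ^9) = 0.025297
λ_eff = λ(1 − P_K) = 6.16·(1 − 0.025297) = 6.16·0.974703 = 6.0042 /hr

Final: 6.0042 /hr


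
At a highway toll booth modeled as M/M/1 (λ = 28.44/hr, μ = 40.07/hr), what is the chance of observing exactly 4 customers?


ρ = 28.44/40.07 = 0.7098
P_n = (1−ρ)·ρ^n = (1 − 0.7098)·0.7098^4 = 0.2902·0.253770 = 0.073655

Final: 0.073655


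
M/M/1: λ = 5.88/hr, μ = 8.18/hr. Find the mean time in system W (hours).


W = 1/(μ−λ) = 1/(8.18 − 5.88) = 1/2.30 = 0.4348 hr

Final: 0.4348 hr


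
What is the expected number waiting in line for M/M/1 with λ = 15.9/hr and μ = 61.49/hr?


ρ = 15.9/61.49 = 0.2586
Lq = ρ²/(1−ρ) = 0.06686/0.7414 = 0.09018

Final: 0.09018


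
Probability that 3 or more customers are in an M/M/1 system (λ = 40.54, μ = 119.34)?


ρ = 40.54/119.34 = 0.3397
P(N ≥ n) = ρ^n = 0.3397^3 = 0.039201

Final: 0.039201


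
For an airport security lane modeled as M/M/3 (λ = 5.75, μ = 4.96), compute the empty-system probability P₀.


a = λ/μ = 5.75/4.96 = 1.1593; ρ = a/c = 0.3864
Σ_{k=0}^{2} a^k/k! (terms k=0..2) = 1.00000 + 1.15927 + 0.67196 = 2.83123
Tail: a^3/(3!(1−ρ)) = 1.55797/(6·0.6136) = 0.42319
P₀ = 1/(2.83123 + 0.42319) = 1/3.25443 = 0.307274

Final: 0.307274


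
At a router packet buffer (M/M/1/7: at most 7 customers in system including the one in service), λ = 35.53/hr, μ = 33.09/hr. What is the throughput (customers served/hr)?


ρ = 1.0737; P_K = (1−ρ)ρ^7/(1−ρ^8) = 0.158234
λ_eff = λ(1 − P_K) = 35.53·(1 − 0.158234) = 35.53·0.841766 = 29.9079 /hr

Final: 29.9079 /hr


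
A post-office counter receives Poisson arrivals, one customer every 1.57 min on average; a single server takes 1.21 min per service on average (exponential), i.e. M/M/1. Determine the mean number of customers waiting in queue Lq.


λ = 60/1.57 = 38.2166 /hr
μ = 60/1.21 = 49.5868 /hr
ρ = λ/μ = 38.2166/49.5868 = 0.7707
Lq = ρ²/(1−ρ) = 0.5940/0.2293 = 2.5904

Final: 2.5904


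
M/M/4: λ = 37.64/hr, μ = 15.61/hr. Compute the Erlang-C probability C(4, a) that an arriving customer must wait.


a = λ/μ = 2.4113; ρ = a/4 = 0.6028
P₀ = 0.081958 (from M/M/c formula)
C(c,a) = [a^c/(c!(1−ρ))]·P₀ = [33.80546/(24·0.3972)]·0.081958
= 3.54639·0.081958 = 0.290654

Final: 0.290654
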